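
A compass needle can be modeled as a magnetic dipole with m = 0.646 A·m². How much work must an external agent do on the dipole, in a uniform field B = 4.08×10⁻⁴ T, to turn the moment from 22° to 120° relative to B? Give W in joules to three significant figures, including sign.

W ≈ 3.76×10⁻⁴ J

W_ext = ΔU = −mB cosθ₂ + mB cosθ₁ = mB(cosθ₁ − cosθ₂).
W = (0.646)(4.08×10⁻⁴)·(cos22° − cos120°) = (2.636×10⁻⁴)·(+1.4272) = 3.762×10⁻⁴ J.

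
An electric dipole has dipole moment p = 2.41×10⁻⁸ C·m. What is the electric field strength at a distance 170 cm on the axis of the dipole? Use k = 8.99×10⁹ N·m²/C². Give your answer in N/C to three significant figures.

On the dipole axis E = 2kp/r³.
E = 2·(8.99×10⁹)(2.41×10⁻⁸) / (1.70)³ = 88.20 N/C.

E ≈ 88.2 N/C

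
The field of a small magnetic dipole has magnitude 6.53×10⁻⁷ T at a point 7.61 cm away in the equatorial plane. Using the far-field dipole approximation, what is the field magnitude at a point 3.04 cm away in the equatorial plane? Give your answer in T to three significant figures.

B ≈ 1.02×10⁻⁵ T

Dipole fields scale as 1/r³ in the far field; the geometry is the same at both points.
B₂ = B₁ · (r₁/r₂)³ = 6.53×10⁻⁷ · (7.61/3.04)³.
(r₁/r₂)³ = (2.503)³ = 15.69.
B₂ ≈ 1.024×10⁻⁵ T.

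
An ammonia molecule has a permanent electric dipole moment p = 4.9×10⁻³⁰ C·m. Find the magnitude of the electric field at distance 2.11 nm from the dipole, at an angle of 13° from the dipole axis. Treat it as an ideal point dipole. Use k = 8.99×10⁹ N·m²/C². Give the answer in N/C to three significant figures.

At angle θ the dipole field magnitude is E = (kp/r³)·√(1 + 3cos²θ).
kp/r³ = (8.99×10⁹)(4.90×10⁻³⁰) / (2.11×10⁻⁹)³ = 4.689×10⁶ N/C.
√(1 + 3cos²13°) = √(1 + 3·0.9494) = √3.8482 ≈ 1.9617.
E ≈ 4.689×10⁶ × 1.962 = 9.199×10⁶ N/C.

E ≈ 9.20×10⁶ N/C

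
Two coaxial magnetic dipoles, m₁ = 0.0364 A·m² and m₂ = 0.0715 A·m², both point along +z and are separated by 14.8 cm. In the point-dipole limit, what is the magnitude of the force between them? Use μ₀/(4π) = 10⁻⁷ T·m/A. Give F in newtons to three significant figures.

F ≈ 3.25×10⁻⁶ N

On-axis B of dipole 1: B = (μ₀/4π)·2m₁/r³. Force on dipole 2: F = m₂·dB/dr.
dB/dr = −(μ₀/4π)·6m₁/r⁴, so |F| = (μ₀/4π)·6m₁m₂/r⁴.
F = 6(10⁻⁷)(0.0364)(0.0715)/(0.148)⁴ = 3.255×10⁻⁶ N.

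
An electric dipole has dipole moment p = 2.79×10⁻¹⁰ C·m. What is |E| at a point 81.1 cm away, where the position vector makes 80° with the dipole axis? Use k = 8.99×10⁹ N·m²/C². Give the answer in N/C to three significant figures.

At angle θ the dipole field magnitude is E = (kp/r³)·√(1 + 3cos²θ).
kp/r³ = (8.99×10⁹)(2.79×10⁻¹⁰) / (0.811)³ = 4.702 N/C.
√(1 + 3cos²80°) = √(1 + 3·0.0302) = √1.0905 ≈ 1.0443.
E ≈ 4.702 × 1.044 = 4.910 N/C.

E ≈ 4.91 N/C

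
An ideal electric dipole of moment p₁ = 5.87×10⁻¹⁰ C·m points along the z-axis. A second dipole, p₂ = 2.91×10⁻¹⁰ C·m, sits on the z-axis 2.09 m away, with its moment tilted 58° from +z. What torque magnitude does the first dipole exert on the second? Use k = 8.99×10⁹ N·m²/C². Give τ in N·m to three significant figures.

The second dipole sits on the axis of the first, so the field there is axial: E₁ = 2kp₁/r³ along +z.
E₁ = 2(8.99×10⁹)(5.87×10⁻¹⁰)/(2.09)³ = 1.156 N/C.
Torque on the second dipole: τ = p₂ E₁ sinθ.
τ = (2.91×10⁻¹⁰)(1.156)·sin58° = 2.853×10⁻¹⁰ N·m.

τ ≈ 2.85×10⁻¹⁰ N·m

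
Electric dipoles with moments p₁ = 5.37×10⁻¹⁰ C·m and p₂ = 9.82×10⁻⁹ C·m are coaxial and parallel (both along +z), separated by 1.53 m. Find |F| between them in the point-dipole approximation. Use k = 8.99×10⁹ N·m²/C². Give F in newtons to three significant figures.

F ≈ 5.19×10⁻⁸ N

On-axis field of dipole 1 at distance r: E = 2kp₁/r³. Force on dipole 2 is F = p₂·dE/dr (gradient along axis).
dE/dr = −6kp₁/r⁴, so |F| = 6kp₁p₂/r⁴ (attractive for aligned moments).
F = 6(8.99×10⁹)(5.37×10⁻¹⁰)(9.82×10⁻⁹)/(1.53)⁴ = 5.191×10⁻⁸ N.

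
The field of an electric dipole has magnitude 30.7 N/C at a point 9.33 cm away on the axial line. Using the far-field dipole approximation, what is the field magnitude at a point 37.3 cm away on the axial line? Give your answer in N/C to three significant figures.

E ≈ 0.480 N/C

Dipole fields scale as 1/r³ in the far field; the geometry is the same at both points.
E₂ = E₁ · (r₁/r₂)³ = 30.7 · (9.33/37.3)³.
(r₁/r₂)³ = (0.2501)³ = 0.01565.
E₂ ≈ 0.4805 N/C.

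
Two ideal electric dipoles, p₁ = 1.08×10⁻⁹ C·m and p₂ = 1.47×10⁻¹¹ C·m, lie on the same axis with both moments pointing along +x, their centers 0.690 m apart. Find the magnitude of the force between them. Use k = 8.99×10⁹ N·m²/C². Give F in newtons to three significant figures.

F ≈ 3.78×10⁻⁹ N

On-axis field of dipole 1 at distance r: E = 2kp₁/r³. Force on dipole 2 is F = p₂·dE/dr (gradient along axis).
dE/dr = −6kp₁/r⁴, so |F| = 6kp₁p₂/r⁴ (attractive for aligned moments).
F = 6(8.99×10⁹)(1.08×10⁻⁹)(1.47×10⁻¹¹)/(0.690)⁴ = 3.778×10⁻⁹ N.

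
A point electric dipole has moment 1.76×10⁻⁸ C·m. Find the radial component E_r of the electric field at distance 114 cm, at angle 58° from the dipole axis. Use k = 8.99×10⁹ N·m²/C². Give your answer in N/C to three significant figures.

For a dipole, E_r = (2kp cosθ)/r³.
kp/r³ = (8.99×10⁹)(1.76×10⁻⁸)/(1.14)³ = 106.8 N/C.
E_r = 2·106.8·cos58° = 113.2 N/C.

E_r ≈ 113 N/C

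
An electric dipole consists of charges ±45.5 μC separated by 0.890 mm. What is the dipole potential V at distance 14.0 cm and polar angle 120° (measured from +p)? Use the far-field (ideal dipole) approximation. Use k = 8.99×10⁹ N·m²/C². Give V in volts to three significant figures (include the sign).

Dipole moment p = qd = (4.55×10⁻⁵ C)(8.90×10⁻⁴ m) = 4.05×10⁻⁸ C·m.
The dipole potential is V = kp cosθ / r².
V = (8.99×10⁹)(4.05×10⁻⁸)·cos120° / (0.140)² = -9288 V.

V ≈ -9290 V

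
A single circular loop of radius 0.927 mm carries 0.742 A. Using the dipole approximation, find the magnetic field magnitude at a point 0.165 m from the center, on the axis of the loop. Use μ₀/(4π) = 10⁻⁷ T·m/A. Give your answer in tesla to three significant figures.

B ≈ 8.92×10⁻¹¹ T

Magnetic moment m = IA = Iπa² = (0.742)·π·(9.27×10⁻⁴)² = 2.003×10⁻⁶ A·m².
On axis B = (μ₀/4π)·2m/r³.
B = 2·(10⁻⁷)·(2.003×10⁻⁶) / (0.165)³ = 8.918×10⁻¹¹ T.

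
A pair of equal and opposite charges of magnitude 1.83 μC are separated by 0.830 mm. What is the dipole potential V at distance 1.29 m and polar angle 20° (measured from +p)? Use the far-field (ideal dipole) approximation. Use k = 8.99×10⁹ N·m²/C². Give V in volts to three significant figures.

V ≈ 7.71 V

Dipole moment p = qd = (1.83×10⁻⁶ C)(8.30×10⁻⁴ m) = 1.519×10⁻⁹ C·m.
The dipole potential is V = kp cosθ / r².
V = (8.99×10⁹)(1.519×10⁻⁹)·cos20° / (1.29)² = 7.711 V.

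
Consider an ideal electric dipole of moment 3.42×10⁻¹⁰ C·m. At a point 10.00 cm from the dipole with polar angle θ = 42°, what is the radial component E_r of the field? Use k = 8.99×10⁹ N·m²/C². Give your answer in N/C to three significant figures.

E_r ≈ 4570 N/C

For a dipole, E_r = (2kp cosθ)/r³.
kp/r³ = (8.99×10⁹)(3.42×10⁻¹⁰)/(0.100)³ = 3075 N/C.
E_r = 2·3075·cos42° = 4570 N/C.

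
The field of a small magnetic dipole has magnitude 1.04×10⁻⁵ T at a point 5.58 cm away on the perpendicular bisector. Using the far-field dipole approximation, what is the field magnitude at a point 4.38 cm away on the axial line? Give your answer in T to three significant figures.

Dipole fields scale as 1/r³ in the far field.
The axial field is twice the equatorial field at the same r, so the geometry factor is 2/1.
B₂ = B₁ · (2/1) · (r₁/r₂)³ = 1.04×10⁻⁵ · 2 · (5.58/4.38)³.
(r₁/r₂)³ = (1.274)³ = 2.068.
B₂ ≈ 4.301×10⁻⁵ T.

B ≈ 4.30×10⁻⁵ T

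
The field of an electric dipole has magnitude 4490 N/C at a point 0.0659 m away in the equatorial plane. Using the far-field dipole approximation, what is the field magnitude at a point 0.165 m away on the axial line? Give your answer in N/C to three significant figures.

E ≈ 572 N/C

Dipole fields scale as 1/r³ in the far field.
The axial field is twice the equatorial field at the same r, so the geometry factor is 2/1.
E₂ = E₁ · (2/1) · (r₁/r₂)³ = 4490 · 2 · (0.0659/0.165)³.
(r₁/r₂)³ = (0.3994)³ = 0.06371.
E₂ ≈ 572.1 N/C.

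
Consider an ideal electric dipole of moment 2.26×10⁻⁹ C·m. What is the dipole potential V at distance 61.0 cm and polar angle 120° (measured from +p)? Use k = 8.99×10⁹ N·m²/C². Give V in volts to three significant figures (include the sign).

V ≈ -27.3 V

The dipole potential is V = kp cosθ / r².
V = (8.99×10⁹)(2.26×10⁻⁹)·cos120° / (0.610)² = -27.30 V.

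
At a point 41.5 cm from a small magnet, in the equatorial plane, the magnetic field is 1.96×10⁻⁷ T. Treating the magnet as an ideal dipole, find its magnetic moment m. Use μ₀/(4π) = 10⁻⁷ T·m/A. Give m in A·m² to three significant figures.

In the equatorial plane B = (μ₀/4π)·m/r³, so m = Br³·4π/(μ₀).
m = (1.96×10⁻⁷)·(0.415)³ / (10⁻⁷) = 0.1401 A·m².

m ≈ 0.140 A·m²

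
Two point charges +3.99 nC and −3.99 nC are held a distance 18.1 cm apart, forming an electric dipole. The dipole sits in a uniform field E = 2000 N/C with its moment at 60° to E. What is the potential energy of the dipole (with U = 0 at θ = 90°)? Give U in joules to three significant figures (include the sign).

U ≈ -7.22×10⁻⁷ J

Dipole moment p = qd = (3.99×10⁻⁹ C)(0.181 m) = 7.222×10⁻¹⁰ C·m.
U = −p·E = −pE cosθ.
U = −(7.222×10⁻¹⁰)(2000)·cos60° = -7.222×10⁻⁷ J.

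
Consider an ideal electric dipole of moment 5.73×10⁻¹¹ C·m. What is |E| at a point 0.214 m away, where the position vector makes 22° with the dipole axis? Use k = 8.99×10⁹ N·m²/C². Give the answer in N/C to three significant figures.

E ≈ 99.4 N/C

At angle θ the dipole field magnitude is E = (kp/r³)·√(1 + 3cos²θ).
kp/r³ = (8.99×10⁹)(5.73×10⁻¹¹) / (0.214)³ = 52.56 N/C.
√(1 + 3cos²22°) = √(1 + 3·0.8597) = √3.5790 ≈ 1.8918.
E ≈ 52.56 × 1.892 = 99.44 N/C.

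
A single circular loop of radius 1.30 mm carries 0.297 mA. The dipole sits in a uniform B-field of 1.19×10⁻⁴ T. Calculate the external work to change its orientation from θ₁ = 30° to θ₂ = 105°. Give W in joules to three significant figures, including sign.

W ≈ 2.11×10⁻¹³ J

Magnetic moment m = IA = Iπa² = (2.97×10⁻⁴)·π·(0.00130)² = 1.577×10⁻⁹ A·m².
W_ext = ΔU = −mB cosθ₂ + mB cosθ₁ = mB(cosθ₁ − cosθ₂).
W = (1.577×10⁻⁹)(1.19×10⁻⁴)·(cos30° − cos105°) = (1.877×10⁻¹³)·(+1.1248) = 2.111×10⁻¹³ J.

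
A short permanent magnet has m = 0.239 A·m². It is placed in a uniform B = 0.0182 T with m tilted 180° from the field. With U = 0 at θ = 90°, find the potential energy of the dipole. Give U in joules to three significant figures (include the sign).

U ≈ 0.00435 J

U = −m·B = −mB cosθ.
U = −(0.239)(0.0182)·cos180° = 0.004350 J.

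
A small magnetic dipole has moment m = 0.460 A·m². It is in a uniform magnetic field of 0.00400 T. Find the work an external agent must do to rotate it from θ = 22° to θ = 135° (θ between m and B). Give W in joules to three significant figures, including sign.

W_ext = ΔU = −mB cosθ₂ + mB cosθ₁ = mB(cosθ₁ − cosθ₂).
W = (0.460)(0.00400)·(cos22° − cos135°) = (0.001840)·(+1.6343) = 0.003007 J.

W ≈ 0.00301 J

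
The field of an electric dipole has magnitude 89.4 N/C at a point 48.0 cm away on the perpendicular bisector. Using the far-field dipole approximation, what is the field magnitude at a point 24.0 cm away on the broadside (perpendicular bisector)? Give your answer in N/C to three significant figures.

Dipole fields scale as 1/r³ in the far field; the geometry is the same at both points.
E₂ = E₁ · (r₁/r₂)³ = 89.4 · (48.0/24.0)³.
(r₁/r₂)³ = (2)³ = 8.
E₂ ≈ 715.2 N/C.

E ≈ 715 N/C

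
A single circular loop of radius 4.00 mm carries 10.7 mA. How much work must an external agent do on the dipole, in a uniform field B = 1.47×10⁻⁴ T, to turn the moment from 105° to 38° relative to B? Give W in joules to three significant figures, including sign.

Magnetic moment m = IA = Iπa² = (0.0107)·π·(0.00400)² = 5.378×10⁻⁷ A·m².
W_ext = ΔU = −mB cosθ₂ + mB cosθ₁ = mB(cosθ₁ − cosθ₂).
W = (5.378×10⁻⁷)(1.47×10⁻⁴)·(cos105° − cos38°) = (7.906×10⁻¹¹)·(-1.0468) = -8.276×10⁻¹¹ J.

W ≈ -8.28×10⁻¹¹ J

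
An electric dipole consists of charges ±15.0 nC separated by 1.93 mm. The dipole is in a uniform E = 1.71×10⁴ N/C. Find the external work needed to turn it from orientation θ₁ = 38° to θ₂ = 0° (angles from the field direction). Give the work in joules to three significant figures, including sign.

W ≈ -1.05×10⁻⁷ J

Dipole moment p = qd = (1.50×10⁻⁸ C)(0.00193 m) = 2.895×10⁻¹¹ C·m.
W_ext = ΔU = U(θ₂) − U(θ₁) = −pE cosθ₂ − (−pE cosθ₁) = pE(cosθ₁ − cosθ₂).
W = (2.895×10⁻¹¹)(1.71×10⁴)·(cos38° − cos0°) = (4.950×10⁻⁷)·(-0.2120) = -1.049×10⁻⁷ J.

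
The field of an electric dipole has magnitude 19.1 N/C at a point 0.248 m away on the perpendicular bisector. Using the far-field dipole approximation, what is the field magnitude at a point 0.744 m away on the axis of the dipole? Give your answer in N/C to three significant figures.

E ≈ 1.41 N/C

Dipole fields scale as 1/r³ in the far field.
The axial field is twice the equatorial field at the same r, so the geometry factor is 2/1.
E₂ = E₁ · (2/1) · (r₁/r₂)³ = 19.1 · 2 · (0.248/0.744)³.
(r₁/r₂)³ = (0.3333)³ = 0.03704.
E₂ ≈ 1.415 N/C.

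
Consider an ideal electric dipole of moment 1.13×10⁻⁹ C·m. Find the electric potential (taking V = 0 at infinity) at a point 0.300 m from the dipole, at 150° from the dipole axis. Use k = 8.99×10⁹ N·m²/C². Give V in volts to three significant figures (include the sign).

V ≈ -97.8 V

The dipole potential is V = kp cosθ / r².
V = (8.99×10⁹)(1.13×10⁻⁹)·cos150° / (0.300)² = -97.75 V.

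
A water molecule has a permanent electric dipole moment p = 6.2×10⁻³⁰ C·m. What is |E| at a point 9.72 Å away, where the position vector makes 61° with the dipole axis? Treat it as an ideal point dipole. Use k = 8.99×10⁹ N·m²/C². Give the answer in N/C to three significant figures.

E ≈ 7.93×10⁷ N/C

At angle θ the dipole field magnitude is E = (kp/r³)·√(1 + 3cos²θ).
kp/r³ = (8.99×10⁹)(6.20×10⁻³⁰) / (9.72×10⁻¹⁰)³ = 6.069×10⁷ N/C.
√(1 + 3cos²61°) = √(1 + 3·0.2350) = √1.7051 ≈ 1.3058.
E ≈ 6.069×10⁷ × 1.306 = 7.926×10⁷ N/C.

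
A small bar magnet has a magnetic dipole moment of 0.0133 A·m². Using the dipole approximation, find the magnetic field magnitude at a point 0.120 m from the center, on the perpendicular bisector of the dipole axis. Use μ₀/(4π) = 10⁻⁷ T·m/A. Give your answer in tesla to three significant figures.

B ≈ 7.70×10⁻⁷ T

In the equatorial plane B = (μ₀/4π)·m/r³ (half the axial value).
B = (10⁻⁷)·(0.0133) / (0.120)³ = 7.697×10⁻⁷ T.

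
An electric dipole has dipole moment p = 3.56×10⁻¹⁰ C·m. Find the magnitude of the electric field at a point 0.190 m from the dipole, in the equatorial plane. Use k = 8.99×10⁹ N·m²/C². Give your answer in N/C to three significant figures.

E ≈ 467 N/C

On the perpendicular bisector E = kp/r³ (half the axial value at the same distance).
E = (8.99×10⁹)(3.56×10⁻¹⁰) / (0.190)³ = 466.6 N/C.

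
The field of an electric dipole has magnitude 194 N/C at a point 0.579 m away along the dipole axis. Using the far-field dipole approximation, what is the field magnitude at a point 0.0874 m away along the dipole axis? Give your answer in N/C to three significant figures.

E ≈ 5.64×10⁴ N/C

Dipole fields scale as 1/r³ in the far field; the geometry is the same at both points.
E₂ = E₁ · (r₁/r₂)³ = 194 · (0.579/0.0874)³.
(r₁/r₂)³ = (6.625)³ = 290.7.
E₂ ≈ 5.640×10⁴ N/C.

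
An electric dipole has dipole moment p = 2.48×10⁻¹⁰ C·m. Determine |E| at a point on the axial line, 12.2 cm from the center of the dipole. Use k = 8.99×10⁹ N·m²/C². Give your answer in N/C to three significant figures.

E ≈ 2460 N/C

On the dipole axis E = 2kp/r³.
E = 2·(8.99×10⁹)(2.48×10⁻¹⁰) / (0.122)³ = 2456 N/C.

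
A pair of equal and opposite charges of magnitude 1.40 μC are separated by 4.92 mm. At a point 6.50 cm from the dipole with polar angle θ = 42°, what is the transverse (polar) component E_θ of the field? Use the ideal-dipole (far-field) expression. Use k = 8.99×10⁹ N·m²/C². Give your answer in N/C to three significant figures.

E_θ ≈ 1.51×10⁵ N/C

Dipole moment p = qd = (1.40×10⁻⁶ C)(0.00492 m) = 6.888×10⁻⁹ C·m.
For a dipole, E_θ = (kp sinθ)/r³.
kp/r³ = (8.99×10⁹)(6.888×10⁻⁹)/(0.0650)³ = 2.255×10⁵ N/C.
E_θ = 2.255×10⁵·sin42° = 1.509×10⁵ N/C.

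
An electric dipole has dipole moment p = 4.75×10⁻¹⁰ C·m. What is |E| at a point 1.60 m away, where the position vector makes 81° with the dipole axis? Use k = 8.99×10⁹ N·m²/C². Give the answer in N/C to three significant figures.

E ≈ 1.08 N/C

At angle θ the dipole field magnitude is E = (kp/r³)·√(1 + 3cos²θ).
kp/r³ = (8.99×10⁹)(4.75×10⁻¹⁰) / (1.60)³ = 1.043 N/C.
√(1 + 3cos²81°) = √(1 + 3·0.0245) = √1.0734 ≈ 1.0361.
E ≈ 1.043 × 1.036 = 1.080 N/C.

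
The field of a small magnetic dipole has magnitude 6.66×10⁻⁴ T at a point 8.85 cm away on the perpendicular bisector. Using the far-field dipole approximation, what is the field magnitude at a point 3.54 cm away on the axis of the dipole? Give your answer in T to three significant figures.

Dipole fields scale as 1/r³ in the far field.
The axial field is twice the equatorial field at the same r, so the geometry factor is 2/1.
B₂ = B₁ · (2/1) · (r₁/r₂)³ = 6.66×10⁻⁴ · 2 · (8.85/3.54)³.
(r₁/r₂)³ = (2.5)³ = 15.62.
B₂ ≈ 0.02081 T.

B ≈ 0.0208 T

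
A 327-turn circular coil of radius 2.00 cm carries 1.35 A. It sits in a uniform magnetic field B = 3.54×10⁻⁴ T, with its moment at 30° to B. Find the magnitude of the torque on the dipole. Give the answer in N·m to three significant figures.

τ ≈ 9.82×10⁻⁵ N·m

m = NIA = NIπa² = 327·(1.35)·π·(0.0200)² = 0.5547 A·m².
Torque on a magnetic dipole: τ = mB sinθ.
τ = (0.5547)(3.54×10⁻⁴)·sin30° = 9.818×10⁻⁵ N·m.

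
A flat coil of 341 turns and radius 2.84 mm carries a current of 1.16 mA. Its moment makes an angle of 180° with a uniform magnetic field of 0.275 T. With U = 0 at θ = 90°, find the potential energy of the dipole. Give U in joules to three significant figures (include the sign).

U ≈ 2.76×10⁻⁶ J

m = NIA = NIπa² = 341·(0.00116)·π·(0.00284)² = 1.002×10⁻⁵ A·m².
U = −m·B = −mB cosθ.
U = −(1.002×10⁻⁵)(0.275)·cos180° = 2.756×10⁻⁶ J.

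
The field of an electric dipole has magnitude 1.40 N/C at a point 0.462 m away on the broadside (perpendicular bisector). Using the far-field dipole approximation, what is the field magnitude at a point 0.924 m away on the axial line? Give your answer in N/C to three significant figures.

E ≈ 0.350 N/C

Dipole fields scale as 1/r³ in the far field.
The axial field is twice the equatorial field at the same r, so the geometry factor is 2/1.
E₂ = E₁ · (2/1) · (r₁/r₂)³ = 1.40 · 2 · (0.462/0.924)³.
(r₁/r₂)³ = (0.5)³ = 0.125.
E₂ ≈ 0.3500 N/C.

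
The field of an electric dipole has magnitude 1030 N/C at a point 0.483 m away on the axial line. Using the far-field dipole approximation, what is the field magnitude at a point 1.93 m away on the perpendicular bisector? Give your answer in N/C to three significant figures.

Dipole fields scale as 1/r³ in the far field.
The axial field is twice the equatorial field at the same r, so the geometry factor is 1/2.
E₂ = E₁ · (1/2) · (r₁/r₂)³ = 1030 · 0.5 · (0.483/1.93)³.
(r₁/r₂)³ = (0.2503)³ = 0.01567.
E₂ ≈ 8.072 N/C.

E ≈ 8.07 N/C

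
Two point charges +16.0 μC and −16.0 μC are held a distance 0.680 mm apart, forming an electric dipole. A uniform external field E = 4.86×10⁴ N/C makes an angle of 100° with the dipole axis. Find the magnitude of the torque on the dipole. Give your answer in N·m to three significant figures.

Dipole moment p = qd = (1.60×10⁻⁵ C)(6.80×10⁻⁴ m) = 1.088×10⁻⁸ C·m.
Torque on an electric dipole: τ = pE sinθ.
τ = (1.088×10⁻⁸)(4.86×10⁴)·sin100° = 5.207×10⁻⁴ N·m.

τ ≈ 5.21×10⁻⁴ N·m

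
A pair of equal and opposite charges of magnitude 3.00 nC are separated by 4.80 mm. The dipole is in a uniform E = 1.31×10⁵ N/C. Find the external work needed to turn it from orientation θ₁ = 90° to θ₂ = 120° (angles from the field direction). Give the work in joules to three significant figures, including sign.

Dipole moment p = qd = (3.00×10⁻⁹ C)(0.00480 m) = 1.44×10⁻¹¹ C·m.
W_ext = ΔU = U(θ₂) − U(θ₁) = −pE cosθ₂ − (−pE cosθ₁) = pE(cosθ₁ − cosθ₂).
W = (1.44×10⁻¹¹)(1.31×10⁵)·(cos90° − cos120°) = (1.886×10⁻⁶)·(+0.5000) = 9.432×10⁻⁷ J.

W ≈ 9.43×10⁻⁷ J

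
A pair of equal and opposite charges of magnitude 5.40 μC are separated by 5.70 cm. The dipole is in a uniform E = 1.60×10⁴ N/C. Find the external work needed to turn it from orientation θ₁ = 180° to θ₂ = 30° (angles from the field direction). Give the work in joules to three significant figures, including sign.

Dipole moment p = qd = (5.40×10⁻⁶ C)(0.0570 m) = 3.078×10⁻⁷ C·m.
W_ext = ΔU = U(θ₂) − U(θ₁) = −pE cosθ₂ − (−pE cosθ₁) = pE(cosθ₁ − cosθ₂).
W = (3.078×10⁻⁷)(1.60×10⁴)·(cos180° − cos30°) = (0.004925)·(-1.8660) = -0.009190 J.

W ≈ -0.00919 J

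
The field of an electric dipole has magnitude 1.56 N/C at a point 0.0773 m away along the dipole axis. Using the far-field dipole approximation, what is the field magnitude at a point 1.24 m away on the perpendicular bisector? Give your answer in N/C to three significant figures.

Dipole fields scale as 1/r³ in the far field.
The axial field is twice the equatorial field at the same r, so the geometry factor is 1/2.
E₂ = E₁ · (1/2) · (r₁/r₂)³ = 1.56 · 0.5 · (0.0773/1.24)³.
(r₁/r₂)³ = (0.06234)³ = 0.0002423.
E₂ ≈ 1.890×10⁻⁴ N/C.

E ≈ 1.89×10⁻⁴ N/C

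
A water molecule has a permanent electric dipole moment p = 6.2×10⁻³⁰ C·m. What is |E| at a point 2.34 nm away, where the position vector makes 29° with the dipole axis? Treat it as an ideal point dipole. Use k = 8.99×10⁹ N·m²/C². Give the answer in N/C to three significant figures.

E ≈ 7.90×10⁶ N/C

At angle θ the dipole field magnitude is E = (kp/r³)·√(1 + 3cos²θ).
kp/r³ = (8.99×10⁹)(6.20×10⁻³⁰) / (2.34×10⁻⁹)³ = 4.350×10⁶ N/C.
√(1 + 3cos²29°) = √(1 + 3·0.7650) = √3.2949 ≈ 1.8152.
E ≈ 4.350×10⁶ × 1.815 = 7.896×10⁶ N/C.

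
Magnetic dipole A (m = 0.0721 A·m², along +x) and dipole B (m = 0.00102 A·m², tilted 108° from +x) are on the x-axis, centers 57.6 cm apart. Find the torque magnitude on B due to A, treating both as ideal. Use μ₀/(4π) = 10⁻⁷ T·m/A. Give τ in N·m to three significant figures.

Dipole B is on the axis of dipole A, so B₁ there is axial: B₁ = (μ₀/4π)·2m₁/r³ along +x.
B₁ = 2(10⁻⁷)(0.0721)/(0.576)³ = 7.546×10⁻⁸ T.
τ = m₂ B₁ sinθ.
τ = (0.00102)(7.546×10⁻⁸)·sin108° = 7.320×10⁻¹¹ N·m.

τ ≈ 7.32×10⁻¹¹ N·m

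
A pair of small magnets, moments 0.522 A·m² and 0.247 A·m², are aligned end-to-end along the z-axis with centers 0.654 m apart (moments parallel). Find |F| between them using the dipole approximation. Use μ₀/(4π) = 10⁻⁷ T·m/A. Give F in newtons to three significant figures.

F ≈ 4.23×10⁻⁷ N

On-axis B of dipole 1: B = (μ₀/4π)·2m₁/r³. Force on dipole 2: F = m₂·dB/dr.
dB/dr = −(μ₀/4π)·6m₁/r⁴, so |F| = (μ₀/4π)·6m₁m₂/r⁴.
F = 6(10⁻⁷)(0.522)(0.247)/(0.654)⁴ = 4.229×10⁻⁷ N.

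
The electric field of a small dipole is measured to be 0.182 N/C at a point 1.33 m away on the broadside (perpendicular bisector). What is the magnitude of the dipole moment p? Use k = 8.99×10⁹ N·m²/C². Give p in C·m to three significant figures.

p ≈ 4.76×10⁻¹¹ C·m

In the equatorial plane E = kp/r³, so p = Er³/(k).
p = (0.182)·(1.33)³ / (8.99×10⁹) = 4.763×10⁻¹¹ C·m.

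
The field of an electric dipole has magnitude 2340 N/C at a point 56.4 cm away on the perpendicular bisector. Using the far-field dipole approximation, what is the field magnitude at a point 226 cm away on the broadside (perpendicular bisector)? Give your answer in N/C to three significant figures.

Dipole fields scale as 1/r³ in the far field; the geometry is the same at both points.
E₂ = E₁ · (r₁/r₂)³ = 2340 · (56.4/226)³.
(r₁/r₂)³ = (0.2496)³ = 0.01554.
E₂ ≈ 36.37 N/C.

E ≈ 36.4 N/C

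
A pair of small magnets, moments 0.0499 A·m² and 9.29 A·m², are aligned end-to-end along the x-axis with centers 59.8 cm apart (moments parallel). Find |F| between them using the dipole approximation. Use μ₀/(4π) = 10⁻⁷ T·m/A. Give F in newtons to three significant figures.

On-axis B of dipole 1: B = (μ₀/4π)·2m₁/r³. Force on dipole 2: F = m₂·dB/dr.
dB/dr = −(μ₀/4π)·6m₁/r⁴, so |F| = (μ₀/4π)·6m₁m₂/r⁴.
F = 6(10⁻⁷)(0.0499)(9.29)/(0.598)⁴ = 2.175×10⁻⁶ N.

F ≈ 2.18×10⁻⁶ N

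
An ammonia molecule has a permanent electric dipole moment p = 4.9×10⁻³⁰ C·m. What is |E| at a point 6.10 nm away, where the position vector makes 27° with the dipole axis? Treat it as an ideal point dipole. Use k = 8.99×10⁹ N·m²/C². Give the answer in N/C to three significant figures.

At angle θ the dipole field magnitude is E = (kp/r³)·√(1 + 3cos²θ).
kp/r³ = (8.99×10⁹)(4.90×10⁻³⁰) / (6.10×10⁻⁹)³ = 1.941×10⁵ N/C.
√(1 + 3cos²27°) = √(1 + 3·0.7939) = √3.3817 ≈ 1.8389.
E ≈ 1.941×10⁵ × 1.839 = 3.569×10⁵ N/C.

E ≈ 3.57×10⁵ N/C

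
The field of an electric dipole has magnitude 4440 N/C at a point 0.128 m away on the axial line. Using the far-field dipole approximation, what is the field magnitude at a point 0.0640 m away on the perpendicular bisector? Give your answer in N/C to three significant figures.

E ≈ 1.78×10⁴ N/C

Dipole fields scale as 1/r³ in the far field.
The axial field is twice the equatorial field at the same r, so the geometry factor is 1/2.
E₂ = E₁ · (1/2) · (r₁/r₂)³ = 4440 · 0.5 · (0.128/0.0640)³.
(r₁/r₂)³ = (2)³ = 8.
E₂ ≈ 1.776×10⁴ N/C.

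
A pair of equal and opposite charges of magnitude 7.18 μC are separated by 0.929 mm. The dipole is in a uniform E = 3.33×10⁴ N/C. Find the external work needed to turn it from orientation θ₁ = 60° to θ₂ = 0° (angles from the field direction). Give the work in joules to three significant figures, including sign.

Dipole moment p = qd = (7.18×10⁻⁶ C)(9.29×10⁻⁴ m) = 6.67×10⁻⁹ C·m.
W_ext = ΔU = U(θ₂) − U(θ₁) = −pE cosθ₂ − (−pE cosθ₁) = pE(cosθ₁ − cosθ₂).
W = (6.67×10⁻⁹)(3.33×10⁴)·(cos60° − cos0°) = (2.221×10⁻⁴)·(-0.5000) = -1.111×10⁻⁴ J.

W ≈ -1.11×10⁻⁴ J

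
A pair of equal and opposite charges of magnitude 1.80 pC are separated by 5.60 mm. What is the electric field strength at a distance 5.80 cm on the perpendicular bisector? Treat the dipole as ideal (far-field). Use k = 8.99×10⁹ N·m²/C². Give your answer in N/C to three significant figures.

Dipole moment p = qd = (1.80×10⁻¹² C)(0.00560 m) = 1.008×10⁻¹⁴ C·m.
In the equatorial plane E = kp/r³.
E = (8.99×10⁹)(1.008×10⁻¹⁴) / (0.0580)³ = 0.4644 N/C.

E ≈ 0.464 N/C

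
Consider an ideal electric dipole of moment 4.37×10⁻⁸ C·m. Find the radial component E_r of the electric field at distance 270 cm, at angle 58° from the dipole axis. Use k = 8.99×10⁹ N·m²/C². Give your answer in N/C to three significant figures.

For a dipole, E_r = (2kp cosθ)/r³.
kp/r³ = (8.99×10⁹)(4.37×10⁻⁸)/(2.70)³ = 19.96 N/C.
E_r = 2·19.96·cos58° = 21.15 N/C.

E_r ≈ 21.2 N/C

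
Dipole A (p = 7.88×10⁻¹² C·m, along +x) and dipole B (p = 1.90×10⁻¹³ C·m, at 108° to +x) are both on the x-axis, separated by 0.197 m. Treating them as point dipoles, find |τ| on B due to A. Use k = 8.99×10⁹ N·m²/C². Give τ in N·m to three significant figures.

The second dipole sits on the axis of the first, so the field there is axial: E₁ = 2kp₁/r³ along +x.
E₁ = 2(8.99×10⁹)(7.88×10⁻¹²)/(0.197)³ = 18.53 N/C.
Torque on the second dipole: τ = p₂ E₁ sinθ.
τ = (1.90×10⁻¹³)(18.53)·sin108° = 3.349×10⁻¹² N·m.

τ ≈ 3.35×10⁻¹² N·m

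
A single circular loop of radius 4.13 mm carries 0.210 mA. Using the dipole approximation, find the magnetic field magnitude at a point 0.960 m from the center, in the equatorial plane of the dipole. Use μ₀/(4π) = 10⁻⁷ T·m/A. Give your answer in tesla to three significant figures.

Magnetic moment m = IA = Iπa² = (2.10×10⁻⁴)·π·(0.00413)² = 1.125×10⁻⁸ A·m².
In the equatorial plane B = (μ₀/4π)·m/r³ (half the axial value).
B = (10⁻⁷)·(1.125×10⁻⁸) / (0.960)³ = 1.272×10⁻¹⁵ T.

B ≈ 1.27×10⁻¹⁵ T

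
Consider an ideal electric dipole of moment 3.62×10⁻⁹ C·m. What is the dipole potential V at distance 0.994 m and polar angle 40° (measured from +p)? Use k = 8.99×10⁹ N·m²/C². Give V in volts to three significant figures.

The dipole potential is V = kp cosθ / r².
V = (8.99×10⁹)(3.62×10⁻⁹)·cos40° / (0.994)² = 25.23 V.

V ≈ 25.2 V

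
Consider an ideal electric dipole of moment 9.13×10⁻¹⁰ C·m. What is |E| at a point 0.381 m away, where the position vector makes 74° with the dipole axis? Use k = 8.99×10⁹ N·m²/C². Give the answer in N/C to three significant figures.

E ≈ 164 N/C

At angle θ the dipole field magnitude is E = (kp/r³)·√(1 + 3cos²θ).
kp/r³ = (8.99×10⁹)(9.13×10⁻¹⁰) / (0.381)³ = 148.4 N/C.
√(1 + 3cos²74°) = √(1 + 3·0.0760) = √1.2279 ≈ 1.1081.
E ≈ 148.4 × 1.108 = 164.5 N/C.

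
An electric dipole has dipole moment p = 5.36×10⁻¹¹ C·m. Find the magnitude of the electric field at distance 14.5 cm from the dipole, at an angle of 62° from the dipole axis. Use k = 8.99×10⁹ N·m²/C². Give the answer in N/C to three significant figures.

At angle θ the dipole field magnitude is E = (kp/r³)·√(1 + 3cos²θ).
kp/r³ = (8.99×10⁹)(5.36×10⁻¹¹) / (0.145)³ = 158.1 N/C.
√(1 + 3cos²62°) = √(1 + 3·0.2204) = √1.6612 ≈ 1.2889.
E ≈ 158.1 × 1.289 = 203.7 N/C.

E ≈ 204 N/C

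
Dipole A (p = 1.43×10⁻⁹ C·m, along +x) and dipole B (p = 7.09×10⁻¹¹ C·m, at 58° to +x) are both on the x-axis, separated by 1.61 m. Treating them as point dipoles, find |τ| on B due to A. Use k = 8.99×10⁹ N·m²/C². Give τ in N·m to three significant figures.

The second dipole sits on the axis of the first, so the field there is axial: E₁ = 2kp₁/r³ along +x.
E₁ = 2(8.99×10⁹)(1.43×10⁻⁹)/(1.61)³ = 6.161 N/C.
Torque on the second dipole: τ = p₂ E₁ sinθ.
τ = (7.09×10⁻¹¹)(6.161)·sin58° = 3.704×10⁻¹⁰ N·m.

τ ≈ 3.70×10⁻¹⁰ N·m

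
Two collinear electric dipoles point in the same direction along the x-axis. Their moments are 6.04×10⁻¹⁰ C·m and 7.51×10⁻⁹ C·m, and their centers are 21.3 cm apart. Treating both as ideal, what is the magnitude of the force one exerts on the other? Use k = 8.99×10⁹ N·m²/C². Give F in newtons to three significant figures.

On-axis field of dipole 1 at distance r: E = 2kp₁/r³. Force on dipole 2 is F = p₂·dE/dr (gradient along axis).
dE/dr = −6kp₁/r⁴, so |F| = 6kp₁p₂/r⁴ (attractive for aligned moments).
F = 6(8.99×10⁹)(6.04×10⁻¹⁰)(7.51×10⁻⁹)/(0.213)⁴ = 1.189×10⁻⁴ N.

F ≈ 1.19×10⁻⁴ N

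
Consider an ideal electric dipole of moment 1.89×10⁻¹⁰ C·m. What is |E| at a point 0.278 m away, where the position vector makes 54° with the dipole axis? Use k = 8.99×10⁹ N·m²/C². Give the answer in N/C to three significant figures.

E ≈ 113 N/C

At angle θ the dipole field magnitude is E = (kp/r³)·√(1 + 3cos²θ).
kp/r³ = (8.99×10⁹)(1.89×10⁻¹⁰) / (0.278)³ = 79.08 N/C.
√(1 + 3cos²54°) = √(1 + 3·0.3455) = √2.0365 ≈ 1.4271.
E ≈ 79.08 × 1.427 = 112.9 N/C.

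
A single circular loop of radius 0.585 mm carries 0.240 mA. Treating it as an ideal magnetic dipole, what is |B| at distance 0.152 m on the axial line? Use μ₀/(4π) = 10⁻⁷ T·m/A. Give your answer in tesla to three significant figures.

Magnetic moment m = IA = Iπa² = (2.40×10⁻⁴)·π·(5.85×10⁻⁴)² = 2.58×10⁻¹⁰ A·m².
On axis B = (μ₀/4π)·2m/r³.
B = 2·(10⁻⁷)·(2.58×10⁻¹⁰) / (0.152)³ = 1.469×10⁻¹⁴ T.

B ≈ 1.47×10⁻¹⁴ T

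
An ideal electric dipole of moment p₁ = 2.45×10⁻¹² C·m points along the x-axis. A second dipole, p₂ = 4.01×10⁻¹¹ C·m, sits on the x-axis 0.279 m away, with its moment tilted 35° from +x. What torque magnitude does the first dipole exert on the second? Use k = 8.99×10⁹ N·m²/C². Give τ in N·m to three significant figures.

τ ≈ 4.67×10⁻¹¹ N·m

The second dipole sits on the axis of the first, so the field there is axial: E₁ = 2kp₁/r³ along +x.
E₁ = 2(8.99×10⁹)(2.45×10⁻¹²)/(0.279)³ = 2.028 N/C.
Torque on the second dipole: τ = p₂ E₁ sinθ.
τ = (4.01×10⁻¹¹)(2.028)·sin35° = 4.665×10⁻¹¹ N·m.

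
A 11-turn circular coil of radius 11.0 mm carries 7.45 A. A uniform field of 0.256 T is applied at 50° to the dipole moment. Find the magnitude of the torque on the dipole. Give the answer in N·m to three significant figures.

τ ≈ 0.00611 N·m

m = NIA = NIπa² = 11·(7.45)·π·(0.0110)² = 0.03115 A·m².
Torque on a magnetic dipole: τ = mB sinθ.
τ = (0.03115)(0.256)·sin50° = 0.006109 N·m.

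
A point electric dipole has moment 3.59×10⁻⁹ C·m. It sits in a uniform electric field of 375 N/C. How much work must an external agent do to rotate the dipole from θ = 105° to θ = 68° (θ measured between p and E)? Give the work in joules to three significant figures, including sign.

W_ext = ΔU = U(θ₂) − U(θ₁) = −pE cosθ₂ − (−pE cosθ₁) = pE(cosθ₁ − cosθ₂).
W = (3.59×10⁻⁹)(375)·(cos105° − cos68°) = (1.346×10⁻⁶)·(-0.6334) = -8.527×10⁻⁷ J.

W ≈ -8.53×10⁻⁷ J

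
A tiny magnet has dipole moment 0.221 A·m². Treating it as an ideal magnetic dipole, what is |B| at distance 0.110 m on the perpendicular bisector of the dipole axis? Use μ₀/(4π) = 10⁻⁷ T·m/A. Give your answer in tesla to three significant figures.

In the equatorial plane B = (μ₀/4π)·m/r³ (half the axial value).
B = (10⁻⁷)·(0.221) / (0.110)³ = 1.660×10⁻⁵ T.

B ≈ 1.66×10⁻⁵ T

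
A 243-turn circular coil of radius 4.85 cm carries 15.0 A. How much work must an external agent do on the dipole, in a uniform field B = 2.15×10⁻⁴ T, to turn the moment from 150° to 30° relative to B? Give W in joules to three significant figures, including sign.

W ≈ -0.0100 J

m = NIA = NIπa² = 243·(15.0)·π·(0.0485)² = 26.94 A·m².
W_ext = ΔU = −mB cosθ₂ + mB cosθ₁ = mB(cosθ₁ − cosθ₂).
W = (26.94)(2.15×10⁻⁴)·(cos150° − cos30°) = (0.005792)·(-1.7321) = -0.01003 J.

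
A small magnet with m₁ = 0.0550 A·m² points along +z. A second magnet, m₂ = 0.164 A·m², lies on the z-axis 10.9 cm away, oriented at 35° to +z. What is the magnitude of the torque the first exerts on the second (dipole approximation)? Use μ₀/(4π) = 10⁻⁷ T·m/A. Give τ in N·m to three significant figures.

Dipole B is on the axis of dipole A, so B₁ there is axial: B₁ = (μ₀/4π)·2m₁/r³ along +z.
B₁ = 2(10⁻⁷)(0.0550)/(0.109)³ = 8.494×10⁻⁶ T.
τ = m₂ B₁ sinθ.
τ = (0.164)(8.494×10⁻⁶)·sin35° = 7.990×10⁻⁷ N·m.

τ ≈ 7.99×10⁻⁷ N·m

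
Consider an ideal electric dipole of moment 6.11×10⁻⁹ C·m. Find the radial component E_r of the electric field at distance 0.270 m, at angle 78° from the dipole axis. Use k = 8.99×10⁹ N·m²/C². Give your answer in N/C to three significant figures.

For a dipole, E_r = (2kp cosθ)/r³.
kp/r³ = (8.99×10⁹)(6.11×10⁻⁹)/(0.270)³ = 2791 N/C.
E_r = 2·2791·cos78° = 1160 N/C.

E_r ≈ 1160 N/C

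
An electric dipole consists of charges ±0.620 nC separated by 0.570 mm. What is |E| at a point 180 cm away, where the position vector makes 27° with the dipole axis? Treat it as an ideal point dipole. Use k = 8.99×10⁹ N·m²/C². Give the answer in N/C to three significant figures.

Dipole moment p = qd = (6.20×10⁻¹⁰ C)(5.70×10⁻⁴ m) = 3.534×10⁻¹³ C·m.
At angle θ the dipole field magnitude is E = (kp/r³)·√(1 + 3cos²θ).
kp/r³ = (8.99×10⁹)(3.534×10⁻¹³) / (1.80)³ = 5.448×10⁻⁴ N/C.
√(1 + 3cos²27°) = √(1 + 3·0.7939) = √3.3817 ≈ 1.8389.
E ≈ 5.448×10⁻⁴ × 1.839 = 0.001002 N/C.

E ≈ 0.00100 N/C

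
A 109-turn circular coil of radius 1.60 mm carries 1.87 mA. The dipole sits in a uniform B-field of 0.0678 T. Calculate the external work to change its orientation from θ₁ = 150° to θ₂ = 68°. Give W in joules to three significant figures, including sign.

m = NIA = NIπa² = 109·(0.00187)·π·(0.00160)² = 1.639×10⁻⁶ A·m².
W_ext = ΔU = −mB cosθ₂ + mB cosθ₁ = mB(cosθ₁ − cosθ₂).
W = (1.639×10⁻⁶)(0.0678)·(cos150° − cos68°) = (1.111×10⁻⁷)·(-1.2406) = -1.379×10⁻⁷ J.

W ≈ -1.38×10⁻⁷ J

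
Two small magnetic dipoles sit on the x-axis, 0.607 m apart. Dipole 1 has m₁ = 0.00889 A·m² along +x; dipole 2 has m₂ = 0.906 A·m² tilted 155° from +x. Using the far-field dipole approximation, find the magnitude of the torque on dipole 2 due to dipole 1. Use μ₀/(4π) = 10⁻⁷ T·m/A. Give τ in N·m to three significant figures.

Dipole B is on the axis of dipole A, so B₁ there is axial: B₁ = (μ₀/4π)·2m₁/r³ along +x.
B₁ = 2(10⁻⁷)(0.00889)/(0.607)³ = 7.950×10⁻⁹ T.
τ = m₂ B₁ sinθ.
τ = (0.906)(7.950×10⁻⁹)·sin155° = 3.044×10⁻⁹ N·m.

τ ≈ 3.04×10⁻⁹ N·m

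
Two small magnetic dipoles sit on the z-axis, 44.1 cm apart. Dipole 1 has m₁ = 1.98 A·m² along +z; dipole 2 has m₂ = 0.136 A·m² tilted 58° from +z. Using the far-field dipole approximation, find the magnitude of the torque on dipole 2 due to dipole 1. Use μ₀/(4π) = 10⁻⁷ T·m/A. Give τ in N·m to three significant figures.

Dipole B is on the axis of dipole A, so B₁ there is axial: B₁ = (μ₀/4π)·2m₁/r³ along +z.
B₁ = 2(10⁻⁷)(1.98)/(0.441)³ = 4.617×10⁻⁶ T.
τ = m₂ B₁ sinθ.
τ = (0.136)(4.617×10⁻⁶)·sin58° = 5.325×10⁻⁷ N·m.

τ ≈ 5.33×10⁻⁷ N·m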